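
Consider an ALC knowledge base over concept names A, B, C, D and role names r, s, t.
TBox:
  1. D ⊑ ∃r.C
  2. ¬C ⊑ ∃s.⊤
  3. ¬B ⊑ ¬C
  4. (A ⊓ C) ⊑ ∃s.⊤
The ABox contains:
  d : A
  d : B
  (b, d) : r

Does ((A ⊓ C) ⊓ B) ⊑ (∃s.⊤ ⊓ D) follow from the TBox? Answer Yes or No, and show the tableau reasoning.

No

1. ((A ⊓ C) ⊓ B) ⊑ (∃s.⊤ ⊓ D)  ⇔  (((A ⊓ C) ⊓ B) ⊓ (∀s.⊥ ⊔ ¬D)) unsat w.r.t. T
   apply at x₀: (A ⊓ C)⊑∃s.⊤
   open: L(x₀) ⊇ {A, B, C, ¬D, ∃s.⊤} (+ ∃-successors)
2. Hence ((A ⊓ C) ⊓ B) ⊑ (∃s.⊤ ⊓ D): not entailed.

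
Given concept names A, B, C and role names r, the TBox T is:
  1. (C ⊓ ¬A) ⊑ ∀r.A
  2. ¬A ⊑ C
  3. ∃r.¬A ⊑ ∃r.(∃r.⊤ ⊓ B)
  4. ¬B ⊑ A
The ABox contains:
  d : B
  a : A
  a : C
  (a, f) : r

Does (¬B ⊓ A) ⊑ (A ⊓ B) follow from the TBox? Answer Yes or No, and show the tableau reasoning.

No

1. (¬B ⊓ A) ⊑ (A ⊓ B)  ⇔  ((¬B ⊓ A) ⊓ (¬A ⊔ ¬B)) unsat w.r.t. T
   open: L(x₀) ⊇ {A, ¬B, ∀r.A}
2. Hence (¬B ⊓ A) ⊑ (A ⊓ B): not entailed.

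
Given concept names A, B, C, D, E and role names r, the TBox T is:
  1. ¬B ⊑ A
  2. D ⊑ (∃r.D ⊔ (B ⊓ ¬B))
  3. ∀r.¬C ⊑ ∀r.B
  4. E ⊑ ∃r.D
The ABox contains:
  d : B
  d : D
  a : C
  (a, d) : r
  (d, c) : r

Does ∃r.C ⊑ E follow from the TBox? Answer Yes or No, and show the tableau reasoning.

1. ∃r.C ⊑ E  ⇔  (∃r.C ⊓ ¬E) unsat w.r.t. T
   open: L(x₀) ⊇ {B, ¬D, ¬E, ∃r.C} (+ ∃-successors)
2. Hence ∃r.C ⊑ E: not entailed.

No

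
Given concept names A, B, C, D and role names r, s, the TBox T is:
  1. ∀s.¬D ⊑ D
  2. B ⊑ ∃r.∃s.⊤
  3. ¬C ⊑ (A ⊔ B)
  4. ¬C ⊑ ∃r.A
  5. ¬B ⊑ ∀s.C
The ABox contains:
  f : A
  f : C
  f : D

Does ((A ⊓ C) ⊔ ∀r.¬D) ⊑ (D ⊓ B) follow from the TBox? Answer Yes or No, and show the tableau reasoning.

No

1. ((A ⊓ C) ⊔ ∀r.¬D) ⊑ (D ⊓ B)  ⇔  (((A ⊓ C) ⊔ ∀r.¬D) ⊓ (¬D ⊔ ¬B)) unsat w.r.t. T
   open: L(x₀) ⊇ {A, B, C, ¬D, ∃r.∃s.⊤, …} (+ ∃-successors)
2. Hence ((A ⊓ C) ⊔ ∀r.¬D) ⊑ (D ⊓ B): not entailed.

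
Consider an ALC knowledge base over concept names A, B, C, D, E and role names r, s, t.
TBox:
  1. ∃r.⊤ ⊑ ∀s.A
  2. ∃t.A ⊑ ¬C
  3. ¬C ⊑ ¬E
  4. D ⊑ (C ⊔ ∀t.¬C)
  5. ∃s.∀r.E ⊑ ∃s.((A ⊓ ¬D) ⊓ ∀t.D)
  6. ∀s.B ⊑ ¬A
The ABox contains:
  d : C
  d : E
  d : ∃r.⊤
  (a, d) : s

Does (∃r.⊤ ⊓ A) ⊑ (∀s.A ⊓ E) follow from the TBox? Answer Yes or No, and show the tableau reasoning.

No

1. (∃r.⊤ ⊓ A) ⊑ (∀s.A ⊓ E)  ⇔  ((∃r.⊤ ⊓ A) ⊓ (∃s.¬A ⊔ ¬E)) unsat w.r.t. T
   apply at x₀: ∃r.⊤⊑∀s.A
   open: L(x₀) ⊇ {A, C, ¬D, ¬E, ∀s.A, …} (+ ∃-successors)
2. Hence (∃r.⊤ ⊓ A) ⊑ (∀s.A ⊓ E): not entailed.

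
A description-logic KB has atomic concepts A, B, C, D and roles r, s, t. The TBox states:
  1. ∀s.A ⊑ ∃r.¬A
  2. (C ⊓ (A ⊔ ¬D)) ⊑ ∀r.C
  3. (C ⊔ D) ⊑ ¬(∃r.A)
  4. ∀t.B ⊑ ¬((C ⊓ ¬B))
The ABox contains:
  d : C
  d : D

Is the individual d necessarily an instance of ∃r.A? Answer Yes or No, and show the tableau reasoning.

No

1. d : ∃r.A?  L(d) = {C, D} ∪ {∀r.¬A}
   open: L(d) ⊇ {C, D, ¬A, ∀r.¬A, ∃s.¬A, …} (+ ∃-successors) — d ∉ ∃r.A possible
2. Hence d : ∃r.A: not entailed.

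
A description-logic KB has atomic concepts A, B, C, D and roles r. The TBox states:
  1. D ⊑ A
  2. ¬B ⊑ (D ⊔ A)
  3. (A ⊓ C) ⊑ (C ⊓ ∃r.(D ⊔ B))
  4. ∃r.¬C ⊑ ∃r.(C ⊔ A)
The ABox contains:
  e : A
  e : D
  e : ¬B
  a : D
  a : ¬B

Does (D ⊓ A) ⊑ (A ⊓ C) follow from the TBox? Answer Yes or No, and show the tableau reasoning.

No

1. (D ⊓ A) ⊑ (A ⊓ C)  ⇔  ((D ⊓ A) ⊓ (¬A ⊔ ¬C)) unsat w.r.t. T
   open: L(x₀) ⊇ {A, B, D, ¬C, ∀r.C}
2. Hence (D ⊓ A) ⊑ (A ⊓ C): not entailed.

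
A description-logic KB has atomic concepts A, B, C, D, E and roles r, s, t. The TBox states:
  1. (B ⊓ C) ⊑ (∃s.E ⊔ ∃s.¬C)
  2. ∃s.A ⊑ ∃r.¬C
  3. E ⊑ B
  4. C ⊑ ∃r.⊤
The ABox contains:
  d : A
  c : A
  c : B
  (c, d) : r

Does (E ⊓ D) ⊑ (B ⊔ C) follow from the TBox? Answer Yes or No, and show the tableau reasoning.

Yes

1. (E ⊓ D) ⊑ (B ⊔ C)  ⇔  ((E ⊓ D) ⊓ (¬B ⊓ ¬C)) unsat w.r.t. T
   all branches close; clash {B, ¬B} at x₀
2. Hence (E ⊓ D) ⊑ (B ⊔ C): entailed.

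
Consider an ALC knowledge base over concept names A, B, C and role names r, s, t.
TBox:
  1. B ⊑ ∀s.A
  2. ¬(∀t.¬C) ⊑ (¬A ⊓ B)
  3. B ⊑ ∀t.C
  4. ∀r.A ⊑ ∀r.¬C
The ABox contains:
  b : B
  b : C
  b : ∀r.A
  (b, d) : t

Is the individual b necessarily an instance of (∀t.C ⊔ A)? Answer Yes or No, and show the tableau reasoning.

Yes

1. b : (∀t.C ⊔ A)?  L(b) = {B, C, ∀r.A} ∪ {(∃t.¬C ⊓ ¬A)}
   clash {C, ¬C} at an ∃-successor — b ∈ (∀t.C ⊔ A)
2. Hence b : (∀t.C ⊔ A): entailed.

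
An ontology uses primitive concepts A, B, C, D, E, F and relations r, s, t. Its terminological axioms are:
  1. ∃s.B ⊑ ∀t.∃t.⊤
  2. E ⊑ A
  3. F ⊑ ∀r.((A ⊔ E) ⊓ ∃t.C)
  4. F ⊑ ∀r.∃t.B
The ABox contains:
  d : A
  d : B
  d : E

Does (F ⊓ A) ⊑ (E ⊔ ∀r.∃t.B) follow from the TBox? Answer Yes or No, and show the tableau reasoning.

1. (F ⊓ A) ⊑ (E ⊔ ∀r.∃t.B)  ⇔  ((F ⊓ A) ⊓ (¬E ⊓ ∃r.∀t.¬B)) unsat w.r.t. T
   all branches close; clash {B, ¬B} at an ∃-successor
2. Hence (F ⊓ A) ⊑ (E ⊔ ∀r.∃t.B): entailed.

Yes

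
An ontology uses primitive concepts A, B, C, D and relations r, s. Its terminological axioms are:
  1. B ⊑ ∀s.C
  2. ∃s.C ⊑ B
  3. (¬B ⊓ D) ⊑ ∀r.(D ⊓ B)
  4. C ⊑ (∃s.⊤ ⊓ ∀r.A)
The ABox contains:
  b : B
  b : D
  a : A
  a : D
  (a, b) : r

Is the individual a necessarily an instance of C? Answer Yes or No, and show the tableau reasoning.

1. a : C?  L(a) = {A, D} ∪ {¬C}
   open: L(a) ⊇ {A, D, ¬B, ¬C, ∀r.(D ⊓ B), …} — a ∉ C possible
2. Hence a : C: not entailed.

No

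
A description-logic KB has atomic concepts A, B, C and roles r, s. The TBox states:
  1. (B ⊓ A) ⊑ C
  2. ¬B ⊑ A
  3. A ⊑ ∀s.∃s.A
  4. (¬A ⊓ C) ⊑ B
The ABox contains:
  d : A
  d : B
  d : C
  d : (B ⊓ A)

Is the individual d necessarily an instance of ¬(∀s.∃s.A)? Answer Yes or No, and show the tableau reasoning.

No

1. d : ¬(∀s.∃s.A)?  L(d) = {A, B, C, (B ⊓ A)} ∪ {∀s.∃s.A}
   open: L(d) ⊇ {A, B, C, ∀s.∃s.A} — d ∉ ¬(∀s.∃s.A) possible
2. Hence d : ¬(∀s.∃s.A): not entailed.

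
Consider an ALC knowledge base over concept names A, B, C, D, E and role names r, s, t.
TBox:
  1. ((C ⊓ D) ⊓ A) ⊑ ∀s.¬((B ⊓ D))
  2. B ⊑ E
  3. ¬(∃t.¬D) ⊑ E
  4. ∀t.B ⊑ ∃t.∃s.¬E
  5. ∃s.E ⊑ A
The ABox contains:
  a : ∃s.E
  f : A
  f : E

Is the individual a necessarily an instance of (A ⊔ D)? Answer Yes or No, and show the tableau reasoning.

Yes

1. a : (A ⊔ D)?  L(a) = {∃s.E} ∪ {(¬A ⊓ ¬D)}
   clash {A, ¬A} at a — a ∈ (A ⊔ D)
2. Hence a : (A ⊔ D): entailed.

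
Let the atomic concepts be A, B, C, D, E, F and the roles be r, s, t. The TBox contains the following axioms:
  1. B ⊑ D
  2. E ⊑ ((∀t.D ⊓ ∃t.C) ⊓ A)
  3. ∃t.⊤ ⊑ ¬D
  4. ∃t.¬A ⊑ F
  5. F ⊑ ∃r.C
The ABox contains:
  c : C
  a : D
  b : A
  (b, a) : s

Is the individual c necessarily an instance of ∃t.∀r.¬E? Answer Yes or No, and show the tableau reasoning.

No

1. c : ∃t.∀r.¬E?  L(c) = {C} ∪ {∀t.∃r.E}
   open: L(c) ⊇ {C, ¬B, ¬E, ¬F, ∀t.A, …} — c ∉ ∃t.∀r.¬E possible
2. Hence c : ∃t.∀r.¬E: not entailed.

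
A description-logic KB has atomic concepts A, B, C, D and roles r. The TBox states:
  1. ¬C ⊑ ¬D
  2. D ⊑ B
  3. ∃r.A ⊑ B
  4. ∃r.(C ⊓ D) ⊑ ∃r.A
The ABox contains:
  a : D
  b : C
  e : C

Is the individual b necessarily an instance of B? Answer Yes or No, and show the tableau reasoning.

1. b : B?  L(b) = {C} ∪ {¬B}
   open: L(b) ⊇ {C, ¬B, ¬D, ∀r.(¬C ⊔ ¬D), ∀r.¬A} — b ∉ B possible
2. Hence b : B: not entailed.

No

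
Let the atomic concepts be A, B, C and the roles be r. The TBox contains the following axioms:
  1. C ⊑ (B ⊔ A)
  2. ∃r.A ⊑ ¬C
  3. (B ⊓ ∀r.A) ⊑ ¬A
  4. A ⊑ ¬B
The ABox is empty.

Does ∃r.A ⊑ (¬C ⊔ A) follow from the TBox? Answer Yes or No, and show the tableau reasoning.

Yes

1. ∃r.A ⊑ (¬C ⊔ A)  ⇔  (∃r.A ⊓ (C ⊓ ¬A)) unsat w.r.t. T
   all branches close; clash {A, ¬A} at x₀
2. Hence ∃r.A ⊑ (¬C ⊔ A): entailed.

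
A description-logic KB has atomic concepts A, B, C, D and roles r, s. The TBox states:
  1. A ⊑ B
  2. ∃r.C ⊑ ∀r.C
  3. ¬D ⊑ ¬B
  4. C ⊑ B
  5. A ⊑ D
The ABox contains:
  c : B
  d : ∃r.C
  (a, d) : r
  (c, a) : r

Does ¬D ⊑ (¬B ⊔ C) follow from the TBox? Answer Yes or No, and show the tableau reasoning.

Yes

1. ¬D ⊑ (¬B ⊔ C)  ⇔  (¬D ⊓ (B ⊓ ¬C)) unsat w.r.t. T
   all branches close; clash {B, ¬B} at x₀
2. Hence ¬D ⊑ (¬B ⊔ C): entailed.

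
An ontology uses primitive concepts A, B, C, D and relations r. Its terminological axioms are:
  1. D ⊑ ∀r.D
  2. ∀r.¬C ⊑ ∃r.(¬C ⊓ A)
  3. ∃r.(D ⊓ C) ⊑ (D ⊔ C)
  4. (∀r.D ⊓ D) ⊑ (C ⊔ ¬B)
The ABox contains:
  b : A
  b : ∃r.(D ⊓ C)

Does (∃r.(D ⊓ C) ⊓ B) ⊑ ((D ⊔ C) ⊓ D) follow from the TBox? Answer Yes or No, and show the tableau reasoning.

1. (∃r.(D ⊓ C) ⊓ B) ⊑ ((D ⊔ C) ⊓ D)  ⇔  ((∃r.(D ⊓ C) ⊓ B) ⊓ ((¬D ⊓ ¬C) ⊔ ¬D)) unsat w.r.t. T
   apply at x₀: ∃r.(D ⊓ C)⊑(D ⊔ C)
   open: L(x₀) ⊇ {B, C, ¬D, ∃r.(D ⊓ C), ∃r.C} (+ ∃-successors)
2. Hence (∃r.(D ⊓ C) ⊓ B) ⊑ ((D ⊔ C) ⊓ D): not entailed.

No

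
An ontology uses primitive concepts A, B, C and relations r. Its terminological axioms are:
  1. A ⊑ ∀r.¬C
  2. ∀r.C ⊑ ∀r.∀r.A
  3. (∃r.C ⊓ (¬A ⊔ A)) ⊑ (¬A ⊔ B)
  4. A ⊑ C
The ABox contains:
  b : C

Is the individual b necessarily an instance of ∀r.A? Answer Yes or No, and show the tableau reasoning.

No

1. b : ∀r.A?  L(b) = {C} ∪ {∃r.¬A}
   open: L(b) ⊇ {C, ¬A, ∀r.¬C, ∃r.¬A, ∃r.¬C} (+ ∃-successors) — b ∉ ∀r.A possible
2. Hence b : ∀r.A: not entailed.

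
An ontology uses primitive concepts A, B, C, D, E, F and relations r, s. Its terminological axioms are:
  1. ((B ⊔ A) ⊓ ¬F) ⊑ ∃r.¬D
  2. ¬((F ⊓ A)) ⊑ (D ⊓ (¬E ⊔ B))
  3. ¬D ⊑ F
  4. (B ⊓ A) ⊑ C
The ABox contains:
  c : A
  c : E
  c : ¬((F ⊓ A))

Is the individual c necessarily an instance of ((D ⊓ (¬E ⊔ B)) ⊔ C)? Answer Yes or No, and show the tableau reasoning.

1. c : ((D ⊓ (¬E ⊔ B)) ⊔ C)?  L(c) = {A, E, ¬((F ⊓ A))} ∪ {((¬D ⊔ (E ⊓ ¬B)) ⊓ ¬C)}
   clash {A, ¬A} at c — c ∈ ((D ⊓ (¬E ⊔ B)) ⊔ C)
2. Hence c : ((D ⊓ (¬E ⊔ B)) ⊔ C): entailed.

Yes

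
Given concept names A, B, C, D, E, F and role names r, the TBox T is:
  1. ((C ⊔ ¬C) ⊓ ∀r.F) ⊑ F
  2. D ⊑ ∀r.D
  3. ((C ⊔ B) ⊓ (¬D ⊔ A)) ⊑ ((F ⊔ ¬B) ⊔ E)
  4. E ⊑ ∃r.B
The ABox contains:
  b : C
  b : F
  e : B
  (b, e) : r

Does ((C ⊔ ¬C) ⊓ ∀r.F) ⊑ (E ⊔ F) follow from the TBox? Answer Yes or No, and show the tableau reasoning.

1. ((C ⊔ ¬C) ⊓ ∀r.F) ⊑ (E ⊔ F)  ⇔  (((C ⊔ ¬C) ⊓ ∀r.F) ⊓ (¬E ⊓ ¬F)) unsat w.r.t. T
   all branches close; clash {F, ¬F} at x₀
2. Hence ((C ⊔ ¬C) ⊓ ∀r.F) ⊑ (E ⊔ F): entailed.

Yes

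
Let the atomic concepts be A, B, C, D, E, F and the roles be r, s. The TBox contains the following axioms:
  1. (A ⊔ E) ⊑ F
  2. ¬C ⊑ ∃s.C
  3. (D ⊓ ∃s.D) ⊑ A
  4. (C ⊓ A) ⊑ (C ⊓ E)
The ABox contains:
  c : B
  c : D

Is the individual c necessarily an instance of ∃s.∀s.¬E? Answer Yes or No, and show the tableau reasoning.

1. c : ∃s.∀s.¬E?  L(c) = {B, D} ∪ {∀s.∃s.E}
   open: L(c) ⊇ {B, C, D, ¬A, ¬E, …} — c ∉ ∃s.∀s.¬E possible
2. Hence c : ∃s.∀s.¬E: not entailed.

No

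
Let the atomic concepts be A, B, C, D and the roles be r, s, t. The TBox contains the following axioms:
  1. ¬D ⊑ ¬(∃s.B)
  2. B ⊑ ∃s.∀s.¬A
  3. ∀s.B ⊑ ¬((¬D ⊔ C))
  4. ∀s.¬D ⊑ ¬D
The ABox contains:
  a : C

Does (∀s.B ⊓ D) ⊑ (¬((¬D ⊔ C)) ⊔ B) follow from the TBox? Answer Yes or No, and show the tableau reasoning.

Yes

1. (∀s.B ⊓ D) ⊑ (¬((¬D ⊔ C)) ⊔ B)  ⇔  ((∀s.B ⊓ D) ⊓ ((¬D ⊔ C) ⊓ ¬B)) unsat w.r.t. T
   all branches close; clash {D, ¬D} at x₀
2. Hence (∀s.B ⊓ D) ⊑ (¬((¬D ⊔ C)) ⊔ B): entailed.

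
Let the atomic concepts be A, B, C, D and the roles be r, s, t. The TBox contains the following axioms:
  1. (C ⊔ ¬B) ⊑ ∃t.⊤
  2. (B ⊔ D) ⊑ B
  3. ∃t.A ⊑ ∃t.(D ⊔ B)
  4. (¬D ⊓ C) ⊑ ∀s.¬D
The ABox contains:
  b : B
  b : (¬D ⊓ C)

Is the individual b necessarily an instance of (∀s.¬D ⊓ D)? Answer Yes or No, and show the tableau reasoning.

1. b : (∀s.¬D ⊓ D)?  L(b) = {B, (¬D ⊓ C)} ∪ {(∃s.D ⊔ ¬D)}
   apply at b: (¬D ⊓ C)⊑∀s.¬D
   open: L(b) ⊇ {B, C, ¬D, ∀s.¬D, ∀t.¬A, …} (+ ∃-successors) — b ∉ (∀s.¬D ⊓ D) possible
2. Hence b : (∀s.¬D ⊓ D): not entailed.

No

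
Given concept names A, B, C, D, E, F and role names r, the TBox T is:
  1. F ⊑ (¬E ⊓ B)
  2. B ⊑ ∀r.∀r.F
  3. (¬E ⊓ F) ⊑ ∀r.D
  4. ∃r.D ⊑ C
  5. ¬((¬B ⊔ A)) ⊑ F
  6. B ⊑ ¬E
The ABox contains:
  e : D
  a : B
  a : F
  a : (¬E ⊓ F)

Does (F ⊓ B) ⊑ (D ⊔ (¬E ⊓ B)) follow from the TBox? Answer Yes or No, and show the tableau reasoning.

1. (F ⊓ B) ⊑ (D ⊔ (¬E ⊓ B))  ⇔  ((F ⊓ B) ⊓ (¬D ⊓ (E ⊔ ¬B))) unsat w.r.t. T
   all branches close; clash {B, ¬B} at x₀
2. Hence (F ⊓ B) ⊑ (D ⊔ (¬E ⊓ B)): entailed.

Yes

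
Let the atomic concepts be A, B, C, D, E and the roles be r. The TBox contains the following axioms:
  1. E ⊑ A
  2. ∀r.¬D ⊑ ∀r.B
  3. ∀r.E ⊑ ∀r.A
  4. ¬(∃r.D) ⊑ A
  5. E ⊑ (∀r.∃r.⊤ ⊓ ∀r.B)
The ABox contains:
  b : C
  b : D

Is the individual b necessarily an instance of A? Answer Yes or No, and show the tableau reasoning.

1. b : A?  L(b) = {C, D} ∪ {¬A}
   open: L(b) ⊇ {C, D, ¬A, ¬E, ∃r.D, …} (+ ∃-successors) — b ∉ A possible
2. Hence b : A: not entailed.

No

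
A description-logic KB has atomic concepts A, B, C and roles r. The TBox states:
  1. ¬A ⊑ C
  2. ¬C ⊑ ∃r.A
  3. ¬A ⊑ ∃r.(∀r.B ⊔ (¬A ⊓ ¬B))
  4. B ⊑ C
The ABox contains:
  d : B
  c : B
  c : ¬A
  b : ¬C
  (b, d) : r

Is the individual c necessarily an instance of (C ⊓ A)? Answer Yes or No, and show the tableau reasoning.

1. c : (C ⊓ A)?  L(c) = {B, ¬A} ∪ {(¬C ⊔ ¬A)}
   apply at c: ¬A⊑C; ¬A⊑∃r.(∀r.B ⊔ (¬A ⊓ ¬B)); B⊑C
   open: L(c) ⊇ {B, C, ¬A, ∃r.(∀r.B ⊔ (¬A ⊓ ¬B))} (+ ∃-successors) — c ∉ (C ⊓ A) possible
2. Hence c : (C ⊓ A): not entailed.

No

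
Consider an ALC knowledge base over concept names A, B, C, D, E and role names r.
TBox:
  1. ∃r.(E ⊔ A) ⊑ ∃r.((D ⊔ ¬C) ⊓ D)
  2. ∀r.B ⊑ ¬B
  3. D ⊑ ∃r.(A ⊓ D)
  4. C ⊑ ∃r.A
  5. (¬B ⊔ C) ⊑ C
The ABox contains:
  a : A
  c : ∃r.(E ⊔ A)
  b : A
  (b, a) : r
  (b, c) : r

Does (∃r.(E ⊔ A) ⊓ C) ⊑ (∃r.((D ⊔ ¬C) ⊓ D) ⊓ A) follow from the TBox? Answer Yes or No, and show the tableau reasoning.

1. (∃r.(E ⊔ A) ⊓ C) ⊑ (∃r.((D ⊔ ¬C) ⊓ D) ⊓ A)  ⇔  ((∃r.(E ⊔ A) ⊓ C) ⊓ (∀r.((¬D ⊓ C) ⊔ ¬D) ⊔ ¬A)) unsat w.r.t. T
   apply at x₀: ∃r.(E ⊔ A)⊑∃r.((D ⊔ ¬C) ⊓ D); C⊑∃r.A
   open: L(x₀) ⊇ {C, ¬A, ¬D, ∃r.((D ⊔ ¬C) ⊓ D), ∃r.(E ⊔ A), …} (+ ∃-successors)
2. Hence (∃r.(E ⊔ A) ⊓ C) ⊑ (∃r.((D ⊔ ¬C) ⊓ D) ⊓ A): not entailed.

No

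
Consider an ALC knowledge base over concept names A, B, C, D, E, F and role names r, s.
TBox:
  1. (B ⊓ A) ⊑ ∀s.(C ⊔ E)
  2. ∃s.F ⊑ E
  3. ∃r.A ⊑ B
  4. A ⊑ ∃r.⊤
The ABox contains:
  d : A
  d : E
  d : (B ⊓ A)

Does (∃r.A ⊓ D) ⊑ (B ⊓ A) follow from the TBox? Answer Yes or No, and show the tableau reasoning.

1. (∃r.A ⊓ D) ⊑ (B ⊓ A)  ⇔  ((∃r.A ⊓ D) ⊓ (¬B ⊔ ¬A)) unsat w.r.t. T
   apply at x₀: ∃r.A⊑B
   open: L(x₀) ⊇ {B, D, ¬A, ∀s.¬F, ∃r.A} (+ ∃-successors)
2. Hence (∃r.A ⊓ D) ⊑ (B ⊓ A): not entailed.

No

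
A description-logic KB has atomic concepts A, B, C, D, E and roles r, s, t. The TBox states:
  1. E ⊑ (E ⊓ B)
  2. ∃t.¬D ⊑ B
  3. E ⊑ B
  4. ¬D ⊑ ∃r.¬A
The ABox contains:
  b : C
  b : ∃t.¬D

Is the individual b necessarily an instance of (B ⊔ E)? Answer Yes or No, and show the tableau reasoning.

1. b : (B ⊔ E)?  L(b) = {C, ∃t.¬D} ∪ {(¬B ⊓ ¬E)}
   clash {B, ¬B} at b — b ∈ (B ⊔ E)
2. Hence b : (B ⊔ E): entailed.

Yes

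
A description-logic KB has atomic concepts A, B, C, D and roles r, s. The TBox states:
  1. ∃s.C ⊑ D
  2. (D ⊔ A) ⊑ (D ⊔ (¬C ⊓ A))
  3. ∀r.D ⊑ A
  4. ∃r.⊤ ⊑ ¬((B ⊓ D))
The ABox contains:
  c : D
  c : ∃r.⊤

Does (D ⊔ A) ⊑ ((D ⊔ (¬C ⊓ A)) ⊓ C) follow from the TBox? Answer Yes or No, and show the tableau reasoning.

No

1. (D ⊔ A) ⊑ ((D ⊔ (¬C ⊓ A)) ⊓ C)  ⇔  ((D ⊔ A) ⊓ ((¬D ⊓ (C ⊔ ¬A)) ⊔ ¬C)) unsat w.r.t. T
   apply at x₀: (D ⊔ A)⊑(D ⊔ (¬C ⊓ A))
   open: L(x₀) ⊇ {A, D, ¬C, ∀r.⊥}
2. Hence (D ⊔ A) ⊑ ((D ⊔ (¬C ⊓ A)) ⊓ C): not entailed.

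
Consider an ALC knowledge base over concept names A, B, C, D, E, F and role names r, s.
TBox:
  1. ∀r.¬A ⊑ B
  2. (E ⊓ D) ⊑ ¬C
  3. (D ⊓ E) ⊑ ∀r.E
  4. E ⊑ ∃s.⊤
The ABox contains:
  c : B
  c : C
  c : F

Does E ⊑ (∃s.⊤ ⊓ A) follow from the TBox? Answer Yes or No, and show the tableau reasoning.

1. E ⊑ (∃s.⊤ ⊓ A)  ⇔  (E ⊓ (∀s.⊥ ⊔ ¬A)) unsat w.r.t. T
   apply at x₀: E⊑∃s.⊤
   open: L(x₀) ⊇ {E, ¬A, ¬D, ∃r.A, ∃s.⊤} (+ ∃-successors)
2. Hence E ⊑ (∃s.⊤ ⊓ A): not entailed.

No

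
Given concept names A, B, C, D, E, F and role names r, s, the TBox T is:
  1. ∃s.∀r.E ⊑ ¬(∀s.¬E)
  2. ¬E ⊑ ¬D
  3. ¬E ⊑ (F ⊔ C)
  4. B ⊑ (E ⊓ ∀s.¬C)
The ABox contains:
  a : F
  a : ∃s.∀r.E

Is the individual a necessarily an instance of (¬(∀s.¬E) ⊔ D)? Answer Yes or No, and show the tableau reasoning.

1. a : (¬(∀s.¬E) ⊔ D)?  L(a) = {F, ∃s.∀r.E} ∪ {(∀s.¬E ⊓ ¬D)}
   clash {E, ¬E} at an ∃-successor — a ∈ (¬(∀s.¬E) ⊔ D)
2. Hence a : (¬(∀s.¬E) ⊔ D): entailed.

Yes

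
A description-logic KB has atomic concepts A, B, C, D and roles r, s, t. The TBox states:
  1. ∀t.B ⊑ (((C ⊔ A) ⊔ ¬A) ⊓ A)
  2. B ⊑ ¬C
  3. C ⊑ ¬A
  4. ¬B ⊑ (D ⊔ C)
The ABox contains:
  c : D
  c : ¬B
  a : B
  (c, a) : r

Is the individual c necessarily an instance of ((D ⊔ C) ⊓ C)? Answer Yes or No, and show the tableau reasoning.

1. c : ((D ⊔ C) ⊓ C)?  L(c) = {D, ¬B} ∪ {((¬D ⊓ ¬C) ⊔ ¬C)}
   apply at c: ¬B⊑(D ⊔ C)
   open: L(c) ⊇ {D, ¬B, ¬C, ∃t.¬B} (+ ∃-successors) — c ∉ ((D ⊔ C) ⊓ C) possible
2. Hence c : ((D ⊔ C) ⊓ C): not entailed.

No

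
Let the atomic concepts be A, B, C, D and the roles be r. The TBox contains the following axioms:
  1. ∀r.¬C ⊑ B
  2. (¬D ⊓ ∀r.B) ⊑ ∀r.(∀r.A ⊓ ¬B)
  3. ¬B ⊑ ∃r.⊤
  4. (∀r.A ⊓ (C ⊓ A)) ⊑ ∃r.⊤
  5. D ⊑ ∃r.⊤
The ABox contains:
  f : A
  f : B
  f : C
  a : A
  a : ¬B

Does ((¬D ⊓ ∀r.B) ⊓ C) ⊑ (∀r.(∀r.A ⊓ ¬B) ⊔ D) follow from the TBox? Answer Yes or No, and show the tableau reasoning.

Yes

1. ((¬D ⊓ ∀r.B) ⊓ C) ⊑ (∀r.(∀r.A ⊓ ¬B) ⊔ D)  ⇔  (((¬D ⊓ ∀r.B) ⊓ C) ⊓ (∃r.(∃r.¬A ⊔ B) ⊓ ¬D)) unsat w.r.t. T
   all branches close; clash {B, ¬B} at an ∃-successor
2. Hence ((¬D ⊓ ∀r.B) ⊓ C) ⊑ (∀r.(∀r.A ⊓ ¬B) ⊔ D): entailed.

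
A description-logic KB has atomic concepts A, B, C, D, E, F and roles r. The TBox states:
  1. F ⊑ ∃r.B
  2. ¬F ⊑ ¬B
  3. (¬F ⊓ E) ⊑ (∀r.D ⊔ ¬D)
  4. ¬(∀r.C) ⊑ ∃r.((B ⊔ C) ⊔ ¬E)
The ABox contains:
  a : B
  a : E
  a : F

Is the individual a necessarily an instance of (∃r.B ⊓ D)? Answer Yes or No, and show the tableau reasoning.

1. a : (∃r.B ⊓ D)?  L(a) = {B, E, F} ∪ {(∀r.¬B ⊔ ¬D)}
   apply at a: F⊑∃r.B
   open: L(a) ⊇ {B, E, F, ¬D, ∀r.C, …} (+ ∃-successors) — a ∉ (∃r.B ⊓ D) possible
2. Hence a : (∃r.B ⊓ D): not entailed.

No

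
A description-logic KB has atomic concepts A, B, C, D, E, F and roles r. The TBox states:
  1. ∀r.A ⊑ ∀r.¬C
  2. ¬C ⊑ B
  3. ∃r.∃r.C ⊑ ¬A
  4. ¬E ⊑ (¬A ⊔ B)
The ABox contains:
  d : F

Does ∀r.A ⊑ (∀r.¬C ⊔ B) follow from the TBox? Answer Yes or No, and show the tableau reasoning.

1. ∀r.A ⊑ (∀r.¬C ⊔ B)  ⇔  (∀r.A ⊓ (∃r.C ⊓ ¬B)) unsat w.r.t. T
   all branches close; clash {B, ¬B} at x₀
2. Hence ∀r.A ⊑ (∀r.¬C ⊔ B): entailed.

Yes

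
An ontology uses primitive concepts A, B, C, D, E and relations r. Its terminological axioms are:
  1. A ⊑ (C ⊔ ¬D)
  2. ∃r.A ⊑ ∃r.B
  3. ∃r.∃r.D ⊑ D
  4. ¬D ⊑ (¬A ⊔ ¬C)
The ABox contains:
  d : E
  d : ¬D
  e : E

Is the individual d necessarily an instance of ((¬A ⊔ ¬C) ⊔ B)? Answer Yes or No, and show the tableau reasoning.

1. d : ((¬A ⊔ ¬C) ⊔ B)?  L(d) = {E, ¬D} ∪ {((A ⊓ C) ⊓ ¬B)}
   clash {C, ¬C} at d — d ∈ ((¬A ⊔ ¬C) ⊔ B)
2. Hence d : ((¬A ⊔ ¬C) ⊔ B): entailed.

Yes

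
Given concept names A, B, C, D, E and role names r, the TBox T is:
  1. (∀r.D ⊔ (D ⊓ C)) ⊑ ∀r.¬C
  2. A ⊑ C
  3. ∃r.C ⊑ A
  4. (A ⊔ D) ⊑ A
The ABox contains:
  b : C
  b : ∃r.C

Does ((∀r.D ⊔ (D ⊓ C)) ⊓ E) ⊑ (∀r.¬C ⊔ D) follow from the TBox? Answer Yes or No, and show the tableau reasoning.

1. ((∀r.D ⊔ (D ⊓ C)) ⊓ E) ⊑ (∀r.¬C ⊔ D)  ⇔  (((∀r.D ⊔ (D ⊓ C)) ⊓ E) ⊓ (∃r.C ⊓ ¬D)) unsat w.r.t. T
   all branches close; clash {D, ¬D} at x₀
2. Hence ((∀r.D ⊔ (D ⊓ C)) ⊓ E) ⊑ (∀r.¬C ⊔ D): entailed.

Yes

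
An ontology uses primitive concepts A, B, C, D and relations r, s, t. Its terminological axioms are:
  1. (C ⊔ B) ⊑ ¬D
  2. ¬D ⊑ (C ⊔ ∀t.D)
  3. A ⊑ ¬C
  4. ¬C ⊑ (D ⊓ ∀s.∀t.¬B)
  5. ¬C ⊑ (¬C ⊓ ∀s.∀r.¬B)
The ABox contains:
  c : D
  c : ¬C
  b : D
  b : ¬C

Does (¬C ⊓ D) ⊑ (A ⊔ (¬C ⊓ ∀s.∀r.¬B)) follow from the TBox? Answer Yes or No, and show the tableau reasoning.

Yes

1. (¬C ⊓ D) ⊑ (A ⊔ (¬C ⊓ ∀s.∀r.¬B))  ⇔  ((¬C ⊓ D) ⊓ (¬A ⊓ (C ⊔ ∃s.∃r.B))) unsat w.r.t. T
   all branches close; clash {D, ¬D} at x₀
2. Hence (¬C ⊓ D) ⊑ (A ⊔ (¬C ⊓ ∀s.∀r.¬B)): entailed.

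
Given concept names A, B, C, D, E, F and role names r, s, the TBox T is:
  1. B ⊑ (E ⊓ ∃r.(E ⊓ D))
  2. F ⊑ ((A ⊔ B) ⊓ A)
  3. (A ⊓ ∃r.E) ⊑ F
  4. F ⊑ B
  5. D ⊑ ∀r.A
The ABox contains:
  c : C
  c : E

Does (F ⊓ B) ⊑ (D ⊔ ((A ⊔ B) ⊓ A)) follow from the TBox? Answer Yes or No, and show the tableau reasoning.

1. (F ⊓ B) ⊑ (D ⊔ ((A ⊔ B) ⊓ A))  ⇔  ((F ⊓ B) ⊓ (¬D ⊓ ((¬A ⊓ ¬B) ⊔ ¬A))) unsat w.r.t. T
   all branches close; clash {A, ¬A} at x₀
2. Hence (F ⊓ B) ⊑ (D ⊔ ((A ⊔ B) ⊓ A)): entailed.

Yes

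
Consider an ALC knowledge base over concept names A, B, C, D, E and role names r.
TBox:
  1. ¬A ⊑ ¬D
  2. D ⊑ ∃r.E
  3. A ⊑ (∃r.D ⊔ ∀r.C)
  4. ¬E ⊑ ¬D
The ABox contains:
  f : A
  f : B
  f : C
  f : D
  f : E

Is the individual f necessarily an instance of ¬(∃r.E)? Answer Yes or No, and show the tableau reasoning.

1. f : ¬(∃r.E)?  L(f) = {A, B, C, D, E} ∪ {∃r.E}
   apply at f: A⊑(∃r.D ⊔ ∀r.C)
   open: L(f) ⊇ {A, B, C, D, E, …} (+ ∃-successors) — f ∉ ¬(∃r.E) possible
2. Hence f : ¬(∃r.E): not entailed.

No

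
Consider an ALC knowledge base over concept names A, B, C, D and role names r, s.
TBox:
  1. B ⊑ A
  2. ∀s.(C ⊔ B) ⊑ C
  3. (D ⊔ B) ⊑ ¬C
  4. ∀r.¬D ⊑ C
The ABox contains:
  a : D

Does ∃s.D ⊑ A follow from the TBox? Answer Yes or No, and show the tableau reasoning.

1. ∃s.D ⊑ A  ⇔  (∃s.D ⊓ ¬A) unsat w.r.t. T
   open: L(x₀) ⊇ {¬A, ¬B, ¬D, ∃r.D, ∃s.(¬C ⊓ ¬B), …} (+ ∃-successors)
2. Hence ∃s.D ⊑ A: not entailed.

No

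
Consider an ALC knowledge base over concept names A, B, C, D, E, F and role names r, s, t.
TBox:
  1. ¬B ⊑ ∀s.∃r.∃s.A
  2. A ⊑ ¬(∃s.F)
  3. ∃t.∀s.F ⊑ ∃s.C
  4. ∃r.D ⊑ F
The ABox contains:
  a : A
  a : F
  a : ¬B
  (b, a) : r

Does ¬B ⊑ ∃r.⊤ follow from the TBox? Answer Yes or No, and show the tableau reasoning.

No

1. ¬B ⊑ ∃r.⊤  ⇔  (¬B ⊓ ∀r.⊥) unsat w.r.t. T
   apply at x₀: ¬B⊑∀s.∃r.∃s.A
   open: L(x₀) ⊇ {¬A, ¬B, ∀r.¬D, ∀r.⊥, ∀s.∃r.∃s.A, …}
2. Hence ¬B ⊑ ∃r.⊤: not entailed.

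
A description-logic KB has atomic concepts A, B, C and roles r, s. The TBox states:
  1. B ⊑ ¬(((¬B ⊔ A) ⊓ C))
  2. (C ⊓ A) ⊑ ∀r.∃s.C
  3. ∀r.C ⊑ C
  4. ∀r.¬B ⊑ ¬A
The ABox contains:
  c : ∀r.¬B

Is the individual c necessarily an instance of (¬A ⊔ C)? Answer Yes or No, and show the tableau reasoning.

Yes

1. c : (¬A ⊔ C)?  L(c) = {∀r.¬B} ∪ {(A ⊓ ¬C)}
   clash {A, ¬A} at c — c ∈ (¬A ⊔ C)
2. Hence c : (¬A ⊔ C): entailed.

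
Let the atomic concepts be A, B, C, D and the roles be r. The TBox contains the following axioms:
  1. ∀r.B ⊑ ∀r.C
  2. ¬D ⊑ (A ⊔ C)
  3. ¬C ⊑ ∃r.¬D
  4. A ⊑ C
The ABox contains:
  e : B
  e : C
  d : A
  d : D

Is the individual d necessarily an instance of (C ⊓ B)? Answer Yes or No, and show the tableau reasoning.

No

1. d : (C ⊓ B)?  L(d) = {A, D} ∪ {(¬C ⊔ ¬B)}
   apply at d: A⊑C
   open: L(d) ⊇ {A, C, D, ¬B, ∃r.¬B} (+ ∃-successors) — d ∉ (C ⊓ B) possible
2. Hence d : (C ⊓ B): not entailed.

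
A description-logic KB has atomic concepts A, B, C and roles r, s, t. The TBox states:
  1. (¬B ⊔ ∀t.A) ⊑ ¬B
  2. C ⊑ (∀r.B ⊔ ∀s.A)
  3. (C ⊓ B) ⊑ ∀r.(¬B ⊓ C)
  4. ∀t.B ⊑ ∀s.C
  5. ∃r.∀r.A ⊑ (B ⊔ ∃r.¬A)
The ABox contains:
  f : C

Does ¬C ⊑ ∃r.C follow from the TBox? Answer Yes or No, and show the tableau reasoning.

No

1. ¬C ⊑ ∃r.C  ⇔  (¬C ⊓ ∀r.¬C) unsat w.r.t. T
   open: L(x₀) ⊇ {B, ¬C, ∀r.¬C, ∀r.∃r.¬A, ∃t.¬A, …} (+ ∃-successors)
2. Hence ¬C ⊑ ∃r.C: not entailed.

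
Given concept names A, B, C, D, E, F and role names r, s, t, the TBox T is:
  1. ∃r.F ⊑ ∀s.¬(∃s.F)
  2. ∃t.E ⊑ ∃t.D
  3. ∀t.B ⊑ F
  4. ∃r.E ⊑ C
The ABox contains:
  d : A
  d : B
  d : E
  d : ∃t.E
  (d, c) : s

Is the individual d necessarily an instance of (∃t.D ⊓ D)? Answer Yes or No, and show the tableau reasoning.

1. d : (∃t.D ⊓ D)?  L(d) = {A, B, E, ∃t.E} ∪ {(∀t.¬D ⊔ ¬D)}
   apply at d: ∃t.E⊑∃t.D
   open: L(d) ⊇ {A, B, E, ¬D, ∀r.¬E, …} (+ ∃-successors) — d ∉ (∃t.D ⊓ D) possible
2. Hence d : (∃t.D ⊓ D): not entailed.

No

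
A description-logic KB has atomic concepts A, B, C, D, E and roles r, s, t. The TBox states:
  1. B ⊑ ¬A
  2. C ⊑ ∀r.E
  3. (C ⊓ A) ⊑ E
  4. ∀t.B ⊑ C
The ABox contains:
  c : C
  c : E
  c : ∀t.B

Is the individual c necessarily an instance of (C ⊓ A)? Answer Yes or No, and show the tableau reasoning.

No

1. c : (C ⊓ A)?  L(c) = {C, E, ∀t.B} ∪ {(¬C ⊔ ¬A)}
   apply at c: C⊑∀r.E
   open: L(c) ⊇ {C, E, ¬A, ¬B, ∀r.E, …} — c ∉ (C ⊓ A) possible
2. Hence c : (C ⊓ A): not entailed.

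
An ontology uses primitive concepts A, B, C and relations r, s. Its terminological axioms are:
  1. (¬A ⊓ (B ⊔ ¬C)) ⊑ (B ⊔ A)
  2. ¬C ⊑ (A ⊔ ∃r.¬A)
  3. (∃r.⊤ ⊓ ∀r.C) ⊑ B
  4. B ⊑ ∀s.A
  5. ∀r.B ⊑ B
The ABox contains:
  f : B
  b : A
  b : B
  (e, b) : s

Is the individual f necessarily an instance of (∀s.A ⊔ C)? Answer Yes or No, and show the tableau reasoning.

Yes

1. f : (∀s.A ⊔ C)?  L(f) = {B} ∪ {(∃s.¬A ⊓ ¬C)}
   clash {A, ¬A} at an ∃-successor — f ∈ (∀s.A ⊔ C)
2. Hence f : (∀s.A ⊔ C): entailed.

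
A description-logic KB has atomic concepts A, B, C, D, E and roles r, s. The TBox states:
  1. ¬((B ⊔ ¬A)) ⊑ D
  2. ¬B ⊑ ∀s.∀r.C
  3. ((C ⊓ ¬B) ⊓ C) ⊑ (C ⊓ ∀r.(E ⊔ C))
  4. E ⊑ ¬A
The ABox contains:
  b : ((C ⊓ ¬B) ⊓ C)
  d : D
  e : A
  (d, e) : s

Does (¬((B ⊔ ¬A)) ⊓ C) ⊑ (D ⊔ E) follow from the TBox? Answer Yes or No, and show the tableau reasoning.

1. (¬((B ⊔ ¬A)) ⊓ C) ⊑ (D ⊔ E)  ⇔  (((¬B ⊓ A) ⊓ C) ⊓ (¬D ⊓ ¬E)) unsat w.r.t. T
   all branches close; clash {D, ¬D} at x₀
2. Hence (¬((B ⊔ ¬A)) ⊓ C) ⊑ (D ⊔ E): entailed.

Yes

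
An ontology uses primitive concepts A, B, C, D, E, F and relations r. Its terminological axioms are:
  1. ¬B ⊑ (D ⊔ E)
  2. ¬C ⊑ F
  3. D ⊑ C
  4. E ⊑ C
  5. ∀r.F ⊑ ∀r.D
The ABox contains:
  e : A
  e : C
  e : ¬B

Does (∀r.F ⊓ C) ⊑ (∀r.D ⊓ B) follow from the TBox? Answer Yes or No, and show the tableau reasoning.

1. (∀r.F ⊓ C) ⊑ (∀r.D ⊓ B)  ⇔  ((∀r.F ⊓ C) ⊓ (∃r.¬D ⊔ ¬B)) unsat w.r.t. T
   apply at x₀: ∀r.F⊑∀r.D
   open: L(x₀) ⊇ {C, D, ¬B, ∀r.D, ∀r.F}
2. Hence (∀r.F ⊓ C) ⊑ (∀r.D ⊓ B): not entailed.

No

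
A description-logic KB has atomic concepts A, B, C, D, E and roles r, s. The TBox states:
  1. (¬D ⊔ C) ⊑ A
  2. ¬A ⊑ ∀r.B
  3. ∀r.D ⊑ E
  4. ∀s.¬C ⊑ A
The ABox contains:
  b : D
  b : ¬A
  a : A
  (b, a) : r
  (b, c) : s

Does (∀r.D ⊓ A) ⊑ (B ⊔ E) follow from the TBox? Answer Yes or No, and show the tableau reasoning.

Yes

1. (∀r.D ⊓ A) ⊑ (B ⊔ E)  ⇔  ((∀r.D ⊓ A) ⊓ (¬B ⊓ ¬E)) unsat w.r.t. T
   all branches close; clash {E, ¬E} at x₀
2. Hence (∀r.D ⊓ A) ⊑ (B ⊔ E): entailed.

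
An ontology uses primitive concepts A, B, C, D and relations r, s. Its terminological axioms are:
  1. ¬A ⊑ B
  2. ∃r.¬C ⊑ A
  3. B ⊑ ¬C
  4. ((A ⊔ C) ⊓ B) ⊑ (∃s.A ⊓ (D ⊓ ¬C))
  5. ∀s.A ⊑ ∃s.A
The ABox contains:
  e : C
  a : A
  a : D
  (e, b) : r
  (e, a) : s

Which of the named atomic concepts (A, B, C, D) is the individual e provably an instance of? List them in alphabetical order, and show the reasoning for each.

1. e : A?  L(e) = {C} ∪ {¬A}
   clash {C, ¬C} at e — e ∈ A
2. e : B?  L(e) = {C} ∪ {¬B}
   open: L(e) ⊇ {A, C, ¬B, ∃s.¬A} (+ ∃-successors) — e ∉ B possible
3. e : C?  L(e) = {C} ∪ {¬C}
   clash {C, ¬C} at e — e ∈ C
4. e : D?  L(e) = {C} ∪ {¬D}
   open: L(e) ⊇ {A, C, ¬B, ¬D, ∃s.¬A} (+ ∃-successors) — e ∉ D possible
5. Entailed for e: {A, C}

{A, C}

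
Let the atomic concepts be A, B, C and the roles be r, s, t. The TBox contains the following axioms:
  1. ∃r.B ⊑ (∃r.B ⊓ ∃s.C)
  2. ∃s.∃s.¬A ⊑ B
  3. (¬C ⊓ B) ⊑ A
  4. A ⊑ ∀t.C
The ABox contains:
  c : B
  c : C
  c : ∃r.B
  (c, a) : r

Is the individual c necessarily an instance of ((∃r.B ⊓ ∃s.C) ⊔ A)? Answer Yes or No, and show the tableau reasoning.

Yes

1. c : ((∃r.B ⊓ ∃s.C) ⊔ A)?  L(c) = {B, C, ∃r.B} ∪ {((∀r.¬B ⊔ ∀s.¬C) ⊓ ¬A)}
   clash {A, ¬A} at c — c ∈ ((∃r.B ⊓ ∃s.C) ⊔ A)
2. Hence c : ((∃r.B ⊓ ∃s.C) ⊔ A): entailed.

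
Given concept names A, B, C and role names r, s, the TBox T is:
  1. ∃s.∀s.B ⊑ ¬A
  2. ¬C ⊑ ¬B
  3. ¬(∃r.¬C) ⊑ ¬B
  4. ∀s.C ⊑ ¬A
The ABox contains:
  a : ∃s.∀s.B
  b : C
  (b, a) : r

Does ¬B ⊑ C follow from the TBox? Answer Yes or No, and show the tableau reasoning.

No

1. ¬B ⊑ C  ⇔  (¬B ⊓ ¬C) unsat w.r.t. T
   open: L(x₀) ⊇ {¬B, ¬C, ∀s.∃s.¬B, ∃s.¬C} (+ ∃-successors)
2. Hence ¬B ⊑ C: not entailed.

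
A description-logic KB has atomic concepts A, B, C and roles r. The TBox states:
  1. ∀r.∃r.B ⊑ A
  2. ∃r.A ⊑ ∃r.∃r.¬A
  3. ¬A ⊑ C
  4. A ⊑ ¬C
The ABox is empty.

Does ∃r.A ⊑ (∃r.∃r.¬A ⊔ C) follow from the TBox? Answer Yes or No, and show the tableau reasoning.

1. ∃r.A ⊑ (∃r.∃r.¬A ⊔ C)  ⇔  (∃r.A ⊓ (∀r.∀r.A ⊓ ¬C)) unsat w.r.t. T
   all branches close; clash {C, ¬C} at x₀
2. Hence ∃r.A ⊑ (∃r.∃r.¬A ⊔ C): entailed.

Yes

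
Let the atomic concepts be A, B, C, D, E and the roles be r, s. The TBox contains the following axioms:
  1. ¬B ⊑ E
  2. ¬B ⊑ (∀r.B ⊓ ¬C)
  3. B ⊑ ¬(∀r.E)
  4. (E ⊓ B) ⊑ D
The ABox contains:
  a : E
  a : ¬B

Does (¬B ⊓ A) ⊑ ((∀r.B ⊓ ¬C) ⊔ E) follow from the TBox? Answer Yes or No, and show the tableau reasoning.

1. (¬B ⊓ A) ⊑ ((∀r.B ⊓ ¬C) ⊔ E)  ⇔  ((¬B ⊓ A) ⊓ ((∃r.¬B ⊔ C) ⊓ ¬E)) unsat w.r.t. T
   all branches close; clash {E, ¬E} at x₀
2. Hence (¬B ⊓ A) ⊑ ((∀r.B ⊓ ¬C) ⊔ E): entailed.

Yes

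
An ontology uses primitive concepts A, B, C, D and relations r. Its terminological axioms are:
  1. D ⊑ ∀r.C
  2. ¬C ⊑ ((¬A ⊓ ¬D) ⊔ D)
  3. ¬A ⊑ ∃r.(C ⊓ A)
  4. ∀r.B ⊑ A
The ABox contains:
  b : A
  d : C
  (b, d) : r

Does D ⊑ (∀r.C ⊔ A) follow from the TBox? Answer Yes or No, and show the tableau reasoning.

1. D ⊑ (∀r.C ⊔ A)  ⇔  (D ⊓ (∃r.¬C ⊓ ¬A)) unsat w.r.t. T
   all branches close; clash {A, ¬A} at x₀
2. Hence D ⊑ (∀r.C ⊔ A): entailed.

Yes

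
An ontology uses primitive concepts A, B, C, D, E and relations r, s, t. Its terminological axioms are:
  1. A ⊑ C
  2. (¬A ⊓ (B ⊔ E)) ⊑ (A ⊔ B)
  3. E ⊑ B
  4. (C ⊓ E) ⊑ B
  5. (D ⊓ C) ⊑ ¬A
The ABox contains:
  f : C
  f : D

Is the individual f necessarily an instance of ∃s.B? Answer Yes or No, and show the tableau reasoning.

No

1. f : ∃s.B?  L(f) = {C, D} ∪ {∀s.¬B}
   open: L(f) ⊇ {C, D, ¬A, ¬B, ¬E, …} — f ∉ ∃s.B possible
2. Hence f : ∃s.B: not entailed.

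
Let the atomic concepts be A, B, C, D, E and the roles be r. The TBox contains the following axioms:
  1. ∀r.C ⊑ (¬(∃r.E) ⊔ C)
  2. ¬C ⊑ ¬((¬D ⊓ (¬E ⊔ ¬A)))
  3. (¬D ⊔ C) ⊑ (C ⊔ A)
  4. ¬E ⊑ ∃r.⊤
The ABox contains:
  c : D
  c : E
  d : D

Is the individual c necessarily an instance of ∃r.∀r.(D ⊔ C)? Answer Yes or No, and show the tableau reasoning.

1. c : ∃r.∀r.(D ⊔ C)?  L(c) = {D, E} ∪ {∀r.∃r.(¬D ⊓ ¬C)}
   open: L(c) ⊇ {D, E, ¬C, ∀r.∃r.(¬D ⊓ ¬C), ∃r.¬C} (+ ∃-successors) — c ∉ ∃r.∀r.(D ⊔ C) possible
2. Hence c : ∃r.∀r.(D ⊔ C): not entailed.

No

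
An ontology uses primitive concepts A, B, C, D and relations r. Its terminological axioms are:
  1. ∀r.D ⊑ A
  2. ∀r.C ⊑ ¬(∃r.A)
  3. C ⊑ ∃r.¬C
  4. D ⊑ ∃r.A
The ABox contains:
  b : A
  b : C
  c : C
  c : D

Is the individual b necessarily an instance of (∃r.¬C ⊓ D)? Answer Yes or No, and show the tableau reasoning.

No

1. b : (∃r.¬C ⊓ D)?  L(b) = {A, C} ∪ {(∀r.C ⊔ ¬D)}
   apply at b: C⊑∃r.¬C
   open: L(b) ⊇ {A, C, ¬D, ∃r.¬C} (+ ∃-successors) — b ∉ (∃r.¬C ⊓ D) possible
2. Hence b : (∃r.¬C ⊓ D): not entailed.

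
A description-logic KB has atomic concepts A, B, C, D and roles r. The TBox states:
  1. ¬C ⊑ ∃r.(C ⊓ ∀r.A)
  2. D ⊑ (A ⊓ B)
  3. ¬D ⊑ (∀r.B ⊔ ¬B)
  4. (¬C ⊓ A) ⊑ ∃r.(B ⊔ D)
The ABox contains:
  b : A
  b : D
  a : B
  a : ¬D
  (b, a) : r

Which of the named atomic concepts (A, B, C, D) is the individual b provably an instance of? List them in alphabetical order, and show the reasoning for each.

1. b : A?  L(b) = {A, D} ∪ {¬A}
   clash {A, ¬A} at b — b ∈ A
2. b : B?  L(b) = {A, D} ∪ {¬B}
   clash {B, ¬B} at b — b ∈ B
3. b : C?  L(b) = {A, D} ∪ {¬C}
   apply at b: ¬C⊑∃r.(C ⊓ ∀r.A); D⊑(A ⊓ B)
   open: L(b) ⊇ {A, B, D, ¬C, ∃r.(B ⊔ D), …} (+ ∃-successors) — b ∉ C possible
4. b : D?  L(b) = {A, D} ∪ {¬D}
   clash {D, ¬D} at b — b ∈ D
5. Entailed for b: {A, B, D}

{A, B, D}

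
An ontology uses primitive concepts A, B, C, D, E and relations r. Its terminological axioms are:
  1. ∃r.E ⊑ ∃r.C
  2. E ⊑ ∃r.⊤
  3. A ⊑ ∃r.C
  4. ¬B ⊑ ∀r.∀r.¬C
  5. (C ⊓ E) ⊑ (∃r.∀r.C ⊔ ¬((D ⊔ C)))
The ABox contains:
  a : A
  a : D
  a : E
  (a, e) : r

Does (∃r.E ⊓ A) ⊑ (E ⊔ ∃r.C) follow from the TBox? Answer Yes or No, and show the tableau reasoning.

1. (∃r.E ⊓ A) ⊑ (E ⊔ ∃r.C)  ⇔  ((∃r.E ⊓ A) ⊓ (¬E ⊓ ∀r.¬C)) unsat w.r.t. T
   all branches close; clash {C, ¬C} at an ∃-successor
2. Hence (∃r.E ⊓ A) ⊑ (E ⊔ ∃r.C): entailed.

Yes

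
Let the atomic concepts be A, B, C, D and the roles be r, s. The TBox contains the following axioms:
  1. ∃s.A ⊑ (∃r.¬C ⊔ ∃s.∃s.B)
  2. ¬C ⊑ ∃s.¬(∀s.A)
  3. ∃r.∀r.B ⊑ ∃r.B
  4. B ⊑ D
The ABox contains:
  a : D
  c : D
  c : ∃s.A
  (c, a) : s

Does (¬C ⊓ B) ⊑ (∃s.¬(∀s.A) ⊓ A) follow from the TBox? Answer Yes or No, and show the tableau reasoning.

No

1. (¬C ⊓ B) ⊑ (∃s.¬(∀s.A) ⊓ A)  ⇔  ((¬C ⊓ B) ⊓ (∀s.∀s.A ⊔ ¬A)) unsat w.r.t. T
   apply at x₀: ¬C⊑∃s.¬(∀s.A); B⊑D
   open: L(x₀) ⊇ {B, D, ¬A, ¬C, ∀r.∃r.¬B, …} (+ ∃-successors)
2. Hence (¬C ⊓ B) ⊑ (∃s.¬(∀s.A) ⊓ A): not entailed.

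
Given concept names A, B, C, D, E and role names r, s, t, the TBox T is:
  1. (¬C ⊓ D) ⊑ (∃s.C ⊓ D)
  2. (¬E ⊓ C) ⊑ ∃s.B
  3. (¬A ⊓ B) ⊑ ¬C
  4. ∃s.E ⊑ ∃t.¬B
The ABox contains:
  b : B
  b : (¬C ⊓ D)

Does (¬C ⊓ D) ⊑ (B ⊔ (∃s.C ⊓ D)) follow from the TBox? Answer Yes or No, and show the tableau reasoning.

Yes

1. (¬C ⊓ D) ⊑ (B ⊔ (∃s.C ⊓ D))  ⇔  ((¬C ⊓ D) ⊓ (¬B ⊓ (∀s.¬C ⊔ ¬D))) unsat w.r.t. T
   all branches close; clash {D, ¬D} at x₀
2. Hence (¬C ⊓ D) ⊑ (B ⊔ (∃s.C ⊓ D)): entailed.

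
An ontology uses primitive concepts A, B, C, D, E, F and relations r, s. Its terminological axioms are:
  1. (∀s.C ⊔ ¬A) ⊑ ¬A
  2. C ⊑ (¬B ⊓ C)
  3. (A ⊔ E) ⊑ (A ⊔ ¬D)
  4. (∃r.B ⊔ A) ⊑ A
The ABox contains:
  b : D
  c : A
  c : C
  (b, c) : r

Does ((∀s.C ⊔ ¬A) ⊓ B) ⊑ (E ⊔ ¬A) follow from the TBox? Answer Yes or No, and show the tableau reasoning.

Yes

1. ((∀s.C ⊔ ¬A) ⊓ B) ⊑ (E ⊔ ¬A)  ⇔  (((∀s.C ⊔ ¬A) ⊓ B) ⊓ (¬E ⊓ A)) unsat w.r.t. T
   all branches close; clash {A, ¬A} at x₀
2. Hence ((∀s.C ⊔ ¬A) ⊓ B) ⊑ (E ⊔ ¬A): entailed.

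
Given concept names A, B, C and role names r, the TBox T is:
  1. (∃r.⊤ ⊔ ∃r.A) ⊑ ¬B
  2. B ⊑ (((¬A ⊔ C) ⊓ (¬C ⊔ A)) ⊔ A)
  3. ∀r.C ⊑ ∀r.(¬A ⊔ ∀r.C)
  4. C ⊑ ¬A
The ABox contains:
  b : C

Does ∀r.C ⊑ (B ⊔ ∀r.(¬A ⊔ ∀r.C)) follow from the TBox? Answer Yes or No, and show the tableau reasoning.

Yes

1. ∀r.C ⊑ (B ⊔ ∀r.(¬A ⊔ ∀r.C))  ⇔  (∀r.C ⊓ (¬B ⊓ ∃r.(A ⊓ ∃r.¬C))) unsat w.r.t. T
   all branches close; clash {A, ¬A} at an ∃-successor
2. Hence ∀r.C ⊑ (B ⊔ ∀r.(¬A ⊔ ∀r.C)): entailed.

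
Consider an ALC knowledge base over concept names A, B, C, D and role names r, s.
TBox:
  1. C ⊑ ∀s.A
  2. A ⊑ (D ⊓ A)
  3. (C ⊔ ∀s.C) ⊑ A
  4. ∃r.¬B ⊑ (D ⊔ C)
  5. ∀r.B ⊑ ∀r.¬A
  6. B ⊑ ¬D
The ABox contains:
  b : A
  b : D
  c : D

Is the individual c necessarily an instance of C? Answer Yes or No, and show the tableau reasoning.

No

1. c : C?  L(c) = {D} ∪ {¬C}
   open: L(c) ⊇ {D, ¬A, ¬B, ¬C, ∀r.B, …} (+ ∃-successors) — c ∉ C possible
2. Hence c : C: not entailed.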